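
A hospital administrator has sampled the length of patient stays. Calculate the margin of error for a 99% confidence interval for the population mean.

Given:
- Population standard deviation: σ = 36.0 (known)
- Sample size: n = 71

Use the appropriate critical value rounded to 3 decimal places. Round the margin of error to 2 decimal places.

The population standard deviation σ is known, so use the z-interval margin of error formula.

For 99% confidence, z* = 2.576 (from standard normal table)

Margin of error formula for z-interval: E = z* × σ/√n

E = 2.576 × 36.0/√71
  = 2.576 × 4.272414
  = 11.0057

Rounded to 2 decimal places:

11.01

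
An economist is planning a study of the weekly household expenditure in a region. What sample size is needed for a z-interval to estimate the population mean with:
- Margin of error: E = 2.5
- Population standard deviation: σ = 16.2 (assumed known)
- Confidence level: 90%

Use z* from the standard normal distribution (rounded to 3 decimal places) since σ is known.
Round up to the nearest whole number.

Using z* since population σ is known (z-interval formula).

For 90% confidence, z* = 1.645 (from standard normal table)

Sample size formula for z-interval: n = (z*σ/E)²

n = (1.645 × 16.2 / 2.5)²
  = (10.659600)²
  = 113.6271

Round up to the nearest whole number: n = 114

114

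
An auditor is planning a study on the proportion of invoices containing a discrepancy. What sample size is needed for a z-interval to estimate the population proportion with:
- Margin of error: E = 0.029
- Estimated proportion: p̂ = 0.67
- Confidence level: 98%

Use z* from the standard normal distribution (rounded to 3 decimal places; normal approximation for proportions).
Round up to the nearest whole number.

Using z* for proportion z-interval (normal approximation).

For 98% confidence, z* = 2.326 (from standard normal table)

Sample size formula for proportion z-interval: n = z*²p̂(1-p̂)/E²

n = 2.326² × 0.67 × 0.33 / 0.029²
  = 5.410276 × 0.2211 / 0.000841
  = 1422.3686

Round up to the nearest whole number: n = 1423

1423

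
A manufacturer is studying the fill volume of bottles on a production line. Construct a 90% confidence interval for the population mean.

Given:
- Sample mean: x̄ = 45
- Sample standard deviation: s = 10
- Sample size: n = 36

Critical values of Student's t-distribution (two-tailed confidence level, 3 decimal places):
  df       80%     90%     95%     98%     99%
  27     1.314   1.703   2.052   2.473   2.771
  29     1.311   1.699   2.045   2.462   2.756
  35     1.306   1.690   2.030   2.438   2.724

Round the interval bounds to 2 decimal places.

The population standard deviation σ is unknown (only the sample standard deviation s is given), so use a t-interval with df = n - 1 = 36 - 1 = 35.

For 90% confidence with df = 35, t* = 1.690 (from t-table)

Standard error: SE = s/√n = 10/√36 = 1.666667

Margin of error: E = t* × SE = 1.690 × 1.666667 = 2.8167

T-interval: x̄ ± E = 45 ± 2.8167 = (42.1833, 47.8167)

Rounded to 2 decimal places:

(42.18, 47.82)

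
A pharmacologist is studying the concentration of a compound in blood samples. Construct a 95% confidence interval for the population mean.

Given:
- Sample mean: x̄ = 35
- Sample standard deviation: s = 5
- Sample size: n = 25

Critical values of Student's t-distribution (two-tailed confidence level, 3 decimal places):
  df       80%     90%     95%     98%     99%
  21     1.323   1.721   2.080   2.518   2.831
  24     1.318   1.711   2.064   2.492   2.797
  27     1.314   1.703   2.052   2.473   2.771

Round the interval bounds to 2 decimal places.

The population standard deviation σ is unknown (only the sample standard deviation s is given), so use a t-interval with df = n - 1 = 25 - 1 = 24.

For 95% confidence with df = 24, t* = 2.064 (from t-table)

Standard error: SE = s/√n = 5/√25 = 1.000000

Margin of error: E = t* × SE = 2.064 × 1.000000 = 2.0640

T-interval: x̄ ± E = 35 ± 2.0640 = (32.9360, 37.0640)

Rounded to 2 decimal places:

(32.94, 37.06)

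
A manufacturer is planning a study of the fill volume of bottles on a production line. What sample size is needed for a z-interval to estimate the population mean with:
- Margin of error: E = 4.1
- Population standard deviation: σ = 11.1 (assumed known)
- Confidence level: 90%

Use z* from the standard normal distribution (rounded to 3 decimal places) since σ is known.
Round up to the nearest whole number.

Using z* since population σ is known (z-interval formula).

For 90% confidence, z* = 1.645 (from standard normal table)

Sample size formula for z-interval: n = (z*σ/E)²

n = (1.645 × 11.1 / 4.1)²
  = (4.453537)²
  = 19.8340

Round up to the nearest whole number: n = 20

20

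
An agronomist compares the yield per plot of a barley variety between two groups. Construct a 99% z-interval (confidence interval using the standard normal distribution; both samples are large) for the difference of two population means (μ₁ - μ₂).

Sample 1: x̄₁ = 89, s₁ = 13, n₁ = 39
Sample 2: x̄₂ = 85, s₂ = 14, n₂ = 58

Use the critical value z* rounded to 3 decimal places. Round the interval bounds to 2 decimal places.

Both samples are large (n₁ = 39 ≥ 30, n₂ = 58 ≥ 30), so a z-interval for the difference of means applies.

Point estimate: x̄₁ - x̄₂ = 89 - 85 = 4

Standard error: SE = √(s₁²/n₁ + s₂²/n₂)
= √(13²/39 + 14²/58)
= √(4.333333 + 3.379310)
= 2.777165

For 99% confidence, z* = 2.576 (from standard normal table)
Margin of error: E = z* × SE = 2.576 × 2.777165 = 7.1540

Z-interval: (x̄₁ - x̄₂) ± E = 4 ± 7.1540 = (-3.1540, 11.1540)

Rounded to 2 decimal places:

(-3.15, 11.15)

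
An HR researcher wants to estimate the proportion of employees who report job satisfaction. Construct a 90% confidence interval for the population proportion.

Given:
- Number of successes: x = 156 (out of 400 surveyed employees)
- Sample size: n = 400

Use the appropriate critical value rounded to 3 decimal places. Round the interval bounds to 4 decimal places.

Sample proportion: p̂ = 156/400 = 0.390000

Check conditions for normal approximation:
  np̂ = 156 ≥ 10 ✓
  n(1-p̂) = 244 ≥ 10 ✓

The sample is large enough, so use a z-interval (normal approximation) for the proportion.

For 90% confidence, z* = 1.645 (from standard normal table)

Standard error: SE = √(p̂(1-p̂)/n) = √(0.390000×0.610000/400) = 0.02438750

Margin of error: E = z* × SE = 1.645 × 0.02438750 = 0.040117

Z-interval: p̂ ± E = 0.390000 ± 0.040117 = (0.349883, 0.430117)

Rounded to 4 decimal places:

(0.3499, 0.4301)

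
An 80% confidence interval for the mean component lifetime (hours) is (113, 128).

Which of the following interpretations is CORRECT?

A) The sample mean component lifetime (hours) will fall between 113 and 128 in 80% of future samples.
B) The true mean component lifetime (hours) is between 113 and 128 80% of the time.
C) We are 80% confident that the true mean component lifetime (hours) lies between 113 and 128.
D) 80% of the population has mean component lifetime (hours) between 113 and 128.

A confidence interval represents our confidence in the procedure, not a probability statement about the parameter.

Key concept: If we repeated this sampling process many times and computed an 80% CI each time, about 80% of those intervals would contain the true population parameter.

For this specific interval (113, 128):
- Midpoint (point estimate): 120.5
- Margin of error: 7.5

The correct interpretation is the one stating confidence that the true parameter lies in the interval — option C.

C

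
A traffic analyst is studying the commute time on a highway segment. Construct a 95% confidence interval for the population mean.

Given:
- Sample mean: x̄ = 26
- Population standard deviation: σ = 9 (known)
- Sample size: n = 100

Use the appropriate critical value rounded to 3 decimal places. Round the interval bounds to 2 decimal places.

The population standard deviation σ is known, so use a z-interval (standard normal critical value).

For 95% confidence, z* = 1.96 (from standard normal table)

Standard error: SE = σ/√n = 9/√100 = 0.900000

Margin of error: E = z* × SE = 1.96 × 0.900000 = 1.7640

Z-interval: x̄ ± E = 26 ± 1.7640 = (24.2360, 27.7640)

Rounded to 2 decimal places:

(24.24, 27.76)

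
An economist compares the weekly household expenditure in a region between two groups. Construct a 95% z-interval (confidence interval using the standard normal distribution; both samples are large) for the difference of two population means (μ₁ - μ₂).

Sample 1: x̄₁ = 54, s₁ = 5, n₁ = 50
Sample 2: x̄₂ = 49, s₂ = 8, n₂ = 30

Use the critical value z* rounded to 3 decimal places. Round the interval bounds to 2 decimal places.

Both samples are large (n₁ = 50 ≥ 30, n₂ = 30 ≥ 30), so a z-interval for the difference of means applies.

Point estimate: x̄₁ - x̄₂ = 54 - 49 = 5

Standard error: SE = √(s₁²/n₁ + s₂²/n₂)
= √(5²/50 + 8²/30)
= √(0.500000 + 2.133333)
= 1.622755

For 95% confidence, z* = 1.96 (from standard normal table)
Margin of error: E = z* × SE = 1.96 × 1.622755 = 3.1806

Z-interval: (x̄₁ - x̄₂) ± E = 5 ± 3.1806 = (1.8194, 8.1806)

Rounded to 2 decimal places:

(1.82, 8.18)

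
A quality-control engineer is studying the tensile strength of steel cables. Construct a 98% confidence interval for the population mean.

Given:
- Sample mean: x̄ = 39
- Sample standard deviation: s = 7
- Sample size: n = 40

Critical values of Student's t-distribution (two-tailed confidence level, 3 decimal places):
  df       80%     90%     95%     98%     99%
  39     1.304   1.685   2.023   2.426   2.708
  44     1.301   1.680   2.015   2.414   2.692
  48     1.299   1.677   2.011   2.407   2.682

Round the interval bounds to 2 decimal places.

The population standard deviation σ is unknown (only the sample standard deviation s is given), so use a t-interval with df = n - 1 = 40 - 1 = 39.

For 98% confidence with df = 39, t* = 2.426 (from t-table)

Standard error: SE = s/√n = 7/√40 = 1.106797

Margin of error: E = t* × SE = 2.426 × 1.106797 = 2.6851

T-interval: x̄ ± E = 39 ± 2.6851 = (36.3149, 41.6851)

Rounded to 2 decimal places:

(36.31, 41.69)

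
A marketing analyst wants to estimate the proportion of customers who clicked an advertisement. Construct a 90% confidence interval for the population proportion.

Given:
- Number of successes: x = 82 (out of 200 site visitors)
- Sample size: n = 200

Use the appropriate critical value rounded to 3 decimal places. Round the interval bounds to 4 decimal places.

Sample proportion: p̂ = 82/200 = 0.410000

Check conditions for normal approximation:
  np̂ = 82 ≥ 10 ✓
  n(1-p̂) = 118 ≥ 10 ✓

The sample is large enough, so use a z-interval (normal approximation) for the proportion.

For 90% confidence, z* = 1.645 (from standard normal table)

Standard error: SE = √(p̂(1-p̂)/n) = √(0.410000×0.590000/200) = 0.03477787

Margin of error: E = z* × SE = 1.645 × 0.03477787 = 0.057210

Z-interval: p̂ ± E = 0.410000 ± 0.057210 = (0.352790, 0.467210)

Rounded to 4 decimal places:

(0.3528, 0.4672)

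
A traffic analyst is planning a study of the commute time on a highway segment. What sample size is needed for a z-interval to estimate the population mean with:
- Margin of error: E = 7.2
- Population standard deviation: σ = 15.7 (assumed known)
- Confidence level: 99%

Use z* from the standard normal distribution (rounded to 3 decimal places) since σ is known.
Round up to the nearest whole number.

Using z* since population σ is known (z-interval formula).

For 99% confidence, z* = 2.576 (from standard normal table)

Sample size formula for z-interval: n = (z*σ/E)²

n = (2.576 × 15.7 / 7.2)²
  = (5.617111)²
  = 31.5519

Round up to the nearest whole number: n = 32

32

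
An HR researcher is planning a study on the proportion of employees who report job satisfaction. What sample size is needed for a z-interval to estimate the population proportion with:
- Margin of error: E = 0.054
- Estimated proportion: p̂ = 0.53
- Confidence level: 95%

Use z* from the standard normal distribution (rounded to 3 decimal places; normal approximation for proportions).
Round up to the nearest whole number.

Using z* for proportion z-interval (normal approximation).

For 95% confidence, z* = 1.96 (from standard normal table)

Sample size formula for proportion z-interval: n = z*²p̂(1-p̂)/E²

n = 1.96² × 0.53 × 0.47 / 0.054²
  = 3.8416 × 0.2491 / 0.002916
  = 328.1696

Round up to the nearest whole number: n = 329

329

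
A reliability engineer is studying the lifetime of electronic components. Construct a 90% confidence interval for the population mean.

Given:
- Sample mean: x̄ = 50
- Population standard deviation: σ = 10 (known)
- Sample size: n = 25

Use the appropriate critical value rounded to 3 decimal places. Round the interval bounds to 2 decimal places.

The population standard deviation σ is known, so use a z-interval (standard normal critical value).

For 90% confidence, z* = 1.645 (from standard normal table)

Standard error: SE = σ/√n = 10/√25 = 2.000000

Margin of error: E = z* × SE = 1.645 × 2.000000 = 3.2900

Z-interval: x̄ ± E = 50 ± 3.2900 = (46.7100, 53.2900)

Rounded to 2 decimal places:

(46.71, 53.29)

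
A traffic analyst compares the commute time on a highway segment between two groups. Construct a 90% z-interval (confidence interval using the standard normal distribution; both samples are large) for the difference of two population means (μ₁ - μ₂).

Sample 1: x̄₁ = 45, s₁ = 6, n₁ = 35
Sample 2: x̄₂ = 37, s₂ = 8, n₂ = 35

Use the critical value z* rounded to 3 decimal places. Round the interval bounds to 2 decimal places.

Both samples are large (n₁ = 35 ≥ 30, n₂ = 35 ≥ 30), so a z-interval for the difference of means applies.

Point estimate: x̄₁ - x̄₂ = 45 - 37 = 8

Standard error: SE = √(s₁²/n₁ + s₂²/n₂)
= √(6²/35 + 8²/35)
= √(1.028571 + 1.828571)
= 1.690309

For 90% confidence, z* = 1.645 (from standard normal table)
Margin of error: E = z* × SE = 1.645 × 1.690309 = 2.7806

Z-interval: (x̄₁ - x̄₂) ± E = 8 ± 2.7806 = (5.2194, 10.7806)

Rounded to 2 decimal places:

(5.22, 10.78)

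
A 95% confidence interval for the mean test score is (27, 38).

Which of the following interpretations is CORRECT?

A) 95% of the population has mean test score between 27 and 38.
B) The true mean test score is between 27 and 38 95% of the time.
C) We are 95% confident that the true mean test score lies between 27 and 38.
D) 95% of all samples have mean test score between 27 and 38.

A confidence interval represents our confidence in the procedure, not a probability statement about the parameter.

Key concept: If we repeated this sampling process many times and computed a 95% CI each time, about 95% of those intervals would contain the true population parameter.

For this specific interval (27, 38):
- Midpoint (point estimate): 32.5
- Margin of error: 5.5

The correct interpretation is the one stating confidence that the true parameter lies in the interval — option C.

C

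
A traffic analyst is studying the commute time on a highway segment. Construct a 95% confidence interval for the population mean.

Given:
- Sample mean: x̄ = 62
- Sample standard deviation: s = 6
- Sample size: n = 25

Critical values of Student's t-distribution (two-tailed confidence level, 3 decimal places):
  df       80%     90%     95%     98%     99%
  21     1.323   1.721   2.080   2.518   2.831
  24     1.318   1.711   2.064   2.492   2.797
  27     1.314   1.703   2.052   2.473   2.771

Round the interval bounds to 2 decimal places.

The population standard deviation σ is unknown (only the sample standard deviation s is given), so use a t-interval with df = n - 1 = 25 - 1 = 24.

For 95% confidence with df = 24, t* = 2.064 (from t-table)

Standard error: SE = s/√n = 6/√25 = 1.200000

Margin of error: E = t* × SE = 2.064 × 1.200000 = 2.4768

T-interval: x̄ ± E = 62 ± 2.4768 = (59.5232, 64.4768)

Rounded to 2 decimal places:

(59.52, 64.48)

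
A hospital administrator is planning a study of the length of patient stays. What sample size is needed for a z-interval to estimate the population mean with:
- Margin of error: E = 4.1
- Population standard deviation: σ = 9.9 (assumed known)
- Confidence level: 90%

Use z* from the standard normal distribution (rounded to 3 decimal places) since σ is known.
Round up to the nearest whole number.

Using z* since population σ is known (z-interval formula).

For 90% confidence, z* = 1.645 (from standard normal table)

Sample size formula for z-interval: n = (z*σ/E)²

n = (1.645 × 9.9 / 4.1)²
  = (3.972073)²
  = 15.7774

Round up to the nearest whole number: n = 16

16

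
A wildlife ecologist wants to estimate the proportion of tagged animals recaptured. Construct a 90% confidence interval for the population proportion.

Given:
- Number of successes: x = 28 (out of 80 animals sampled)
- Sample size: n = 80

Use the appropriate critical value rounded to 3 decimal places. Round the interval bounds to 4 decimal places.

Sample proportion: p̂ = 28/80 = 0.350000

Check conditions for normal approximation:
  np̂ = 28 ≥ 10 ✓
  n(1-p̂) = 52 ≥ 10 ✓

The sample is large enough, so use a z-interval (normal approximation) for the proportion.

For 90% confidence, z* = 1.645 (from standard normal table)

Standard error: SE = √(p̂(1-p̂)/n) = √(0.350000×0.650000/80) = 0.05332682

Margin of error: E = z* × SE = 1.645 × 0.05332682 = 0.087723

Z-interval: p̂ ± E = 0.350000 ± 0.087723 = (0.262277, 0.437723)

Rounded to 4 decimal places:

(0.2623, 0.4377)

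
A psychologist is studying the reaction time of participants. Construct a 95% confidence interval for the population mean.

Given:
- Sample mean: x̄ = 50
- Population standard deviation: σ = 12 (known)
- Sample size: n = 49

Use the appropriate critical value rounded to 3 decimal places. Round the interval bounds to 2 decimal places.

The population standard deviation σ is known, so use a z-interval (standard normal critical value).

For 95% confidence, z* = 1.96 (from standard normal table)

Standard error: SE = σ/√n = 12/√49 = 1.714286

Margin of error: E = z* × SE = 1.96 × 1.714286 = 3.3600

Z-interval: x̄ ± E = 50 ± 3.3600 = (46.6400, 53.3600)

Rounded to 2 decimal places:

(46.64, 53.36)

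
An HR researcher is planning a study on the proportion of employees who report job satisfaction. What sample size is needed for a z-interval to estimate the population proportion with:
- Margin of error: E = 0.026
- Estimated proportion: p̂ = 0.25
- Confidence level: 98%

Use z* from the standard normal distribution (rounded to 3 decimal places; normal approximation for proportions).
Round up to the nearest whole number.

Using z* for proportion z-interval (normal approximation).

For 98% confidence, z* = 2.326 (from standard normal table)

Sample size formula for proportion z-interval: n = z*²p̂(1-p̂)/E²

n = 2.326² × 0.25 × 0.75 / 0.026²
  = 5.410276 × 0.1875 / 0.000676
  = 1500.6313

Round up to the nearest whole number: n = 1501

1501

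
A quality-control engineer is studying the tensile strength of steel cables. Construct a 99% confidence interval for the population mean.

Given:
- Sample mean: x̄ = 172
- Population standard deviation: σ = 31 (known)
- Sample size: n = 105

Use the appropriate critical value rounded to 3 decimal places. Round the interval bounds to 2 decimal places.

The population standard deviation σ is known, so use a z-interval (standard normal critical value).

For 99% confidence, z* = 2.576 (from standard normal table)

Standard error: SE = σ/√n = 31/√105 = 3.025290

Margin of error: E = z* × SE = 2.576 × 3.025290 = 7.7931

Z-interval: x̄ ± E = 172 ± 7.7931 = (164.2069, 179.7931)

Rounded to 2 decimal places:

(164.21, 179.79)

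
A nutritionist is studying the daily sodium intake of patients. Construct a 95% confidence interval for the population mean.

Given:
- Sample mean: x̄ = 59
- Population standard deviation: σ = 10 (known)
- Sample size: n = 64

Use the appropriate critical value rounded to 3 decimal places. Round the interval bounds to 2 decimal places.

The population standard deviation σ is known, so use a z-interval (standard normal critical value).

For 95% confidence, z* = 1.96 (from standard normal table)

Standard error: SE = σ/√n = 10/√64 = 1.250000

Margin of error: E = z* × SE = 1.96 × 1.250000 = 2.4500

Z-interval: x̄ ± E = 59 ± 2.4500 = (56.5500, 61.4500)

Rounded to 2 decimal places:

(56.55, 61.45)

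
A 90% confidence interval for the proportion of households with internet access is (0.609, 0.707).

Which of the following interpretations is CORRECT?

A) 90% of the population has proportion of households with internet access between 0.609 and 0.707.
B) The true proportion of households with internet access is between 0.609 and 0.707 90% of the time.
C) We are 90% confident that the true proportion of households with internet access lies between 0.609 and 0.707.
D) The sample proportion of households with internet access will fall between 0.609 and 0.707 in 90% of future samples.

A confidence interval represents our confidence in the procedure, not a probability statement about the parameter.

Key concept: If we repeated this sampling process many times and computed a 90% CI each time, about 90% of those intervals would contain the true population parameter.

For this specific interval (0.609, 0.707):
- Midpoint (point estimate): 0.658
- Margin of error: 0.049

The correct interpretation is the one stating confidence that the true parameter lies in the interval — option C.

C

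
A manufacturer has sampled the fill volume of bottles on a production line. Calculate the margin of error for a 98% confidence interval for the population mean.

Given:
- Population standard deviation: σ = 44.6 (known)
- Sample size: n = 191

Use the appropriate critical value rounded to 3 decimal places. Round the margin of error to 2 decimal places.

The population standard deviation σ is known, so use the z-interval margin of error formula.

For 98% confidence, z* = 2.326 (from standard normal table)

Margin of error formula for z-interval: E = z* × σ/√n

E = 2.326 × 44.6/√191
  = 2.326 × 3.227143
  = 7.5063

Rounded to 2 decimal places:

7.51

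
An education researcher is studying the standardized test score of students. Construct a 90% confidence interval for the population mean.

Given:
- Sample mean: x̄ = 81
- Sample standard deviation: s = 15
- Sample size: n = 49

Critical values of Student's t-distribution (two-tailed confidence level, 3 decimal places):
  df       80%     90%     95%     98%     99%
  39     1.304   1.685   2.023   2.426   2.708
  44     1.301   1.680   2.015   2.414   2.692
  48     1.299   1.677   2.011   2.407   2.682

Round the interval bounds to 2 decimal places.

The population standard deviation σ is unknown (only the sample standard deviation s is given), so use a t-interval with df = n - 1 = 49 - 1 = 48.

For 90% confidence with df = 48, t* = 1.677 (from t-table)

Standard error: SE = s/√n = 15/√49 = 2.142857

Margin of error: E = t* × SE = 1.677 × 2.142857 = 3.5936

T-interval: x̄ ± E = 81 ± 3.5936 = (77.4064, 84.5936)

Rounded to 2 decimal places:

(77.41, 84.59)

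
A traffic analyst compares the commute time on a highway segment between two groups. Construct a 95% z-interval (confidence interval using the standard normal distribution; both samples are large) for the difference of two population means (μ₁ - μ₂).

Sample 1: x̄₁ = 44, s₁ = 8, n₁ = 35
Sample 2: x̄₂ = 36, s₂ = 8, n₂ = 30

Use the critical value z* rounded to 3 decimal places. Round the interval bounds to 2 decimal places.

Both samples are large (n₁ = 35 ≥ 30, n₂ = 30 ≥ 30), so a z-interval for the difference of means applies.

Point estimate: x̄₁ - x̄₂ = 44 - 36 = 8

Standard error: SE = √(s₁²/n₁ + s₂²/n₂)
= √(8²/35 + 8²/30)
= √(1.828571 + 2.133333)
= 1.990453

For 95% confidence, z* = 1.96 (from standard normal table)
Margin of error: E = z* × SE = 1.96 × 1.990453 = 3.9013

Z-interval: (x̄₁ - x̄₂) ± E = 8 ± 3.9013 = (4.0987, 11.9013)

Rounded to 2 decimal places:

(4.10, 11.90)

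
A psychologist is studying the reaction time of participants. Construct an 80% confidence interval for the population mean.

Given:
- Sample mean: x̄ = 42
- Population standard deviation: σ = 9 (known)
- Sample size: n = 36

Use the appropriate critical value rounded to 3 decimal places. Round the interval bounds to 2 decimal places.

The population standard deviation σ is known, so use a z-interval (standard normal critical value).

For 80% confidence, z* = 1.282 (from standard normal table)

Standard error: SE = σ/√n = 9/√36 = 1.500000

Margin of error: E = z* × SE = 1.282 × 1.500000 = 1.9230

Z-interval: x̄ ± E = 42 ± 1.9230 = (40.0770, 43.9230)

Rounded to 2 decimal places:

(40.08, 43.92)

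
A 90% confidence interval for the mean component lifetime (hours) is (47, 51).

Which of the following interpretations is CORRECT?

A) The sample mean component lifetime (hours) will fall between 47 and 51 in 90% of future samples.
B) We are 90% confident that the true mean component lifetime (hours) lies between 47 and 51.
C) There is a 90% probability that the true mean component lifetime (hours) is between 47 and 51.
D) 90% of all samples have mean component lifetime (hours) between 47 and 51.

A confidence interval represents our confidence in the procedure, not a probability statement about the parameter.

Key concept: If we repeated this sampling process many times and computed a 90% CI each time, about 90% of those intervals would contain the true population parameter.

For this specific interval (47, 51):
- Midpoint (point estimate): 49
- Margin of error: 2

The correct interpretation is the one stating confidence that the true parameter lies in the interval — option B.

B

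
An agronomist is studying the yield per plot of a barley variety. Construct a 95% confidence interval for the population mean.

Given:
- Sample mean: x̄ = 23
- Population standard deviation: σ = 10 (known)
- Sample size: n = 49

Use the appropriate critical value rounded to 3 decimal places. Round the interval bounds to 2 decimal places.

The population standard deviation σ is known, so use a z-interval (standard normal critical value).

For 95% confidence, z* = 1.96 (from standard normal table)

Standard error: SE = σ/√n = 10/√49 = 1.428571

Margin of error: E = z* × SE = 1.96 × 1.428571 = 2.8000

Z-interval: x̄ ± E = 23 ± 2.8000 = (20.2000, 25.8000)

Rounded to 2 decimal places:

(20.20, 25.80)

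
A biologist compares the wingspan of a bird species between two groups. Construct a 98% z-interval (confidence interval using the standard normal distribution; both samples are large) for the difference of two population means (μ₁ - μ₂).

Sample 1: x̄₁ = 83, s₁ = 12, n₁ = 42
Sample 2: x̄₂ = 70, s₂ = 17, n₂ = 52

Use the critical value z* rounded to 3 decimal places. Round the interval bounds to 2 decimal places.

Both samples are large (n₁ = 42 ≥ 30, n₂ = 52 ≥ 30), so a z-interval for the difference of means applies.

Point estimate: x̄₁ - x̄₂ = 83 - 70 = 13

Standard error: SE = √(s₁²/n₁ + s₂²/n₂)
= √(12²/42 + 17²/52)
= √(3.428571 + 5.557692)
= 2.997710

For 98% confidence, z* = 2.326 (from standard normal table)
Margin of error: E = z* × SE = 2.326 × 2.997710 = 6.9727

Z-interval: (x̄₁ - x̄₂) ± E = 13 ± 6.9727 = (6.0273, 19.9727)

Rounded to 2 decimal places:

(6.03, 19.97)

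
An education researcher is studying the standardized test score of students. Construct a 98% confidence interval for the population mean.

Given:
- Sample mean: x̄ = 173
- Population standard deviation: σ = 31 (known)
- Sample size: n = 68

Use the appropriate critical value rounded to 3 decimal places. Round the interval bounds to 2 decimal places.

The population standard deviation σ is known, so use a z-interval (standard normal critical value).

For 98% confidence, z* = 2.326 (from standard normal table)

Standard error: SE = σ/√n = 31/√68 = 3.759302

Margin of error: E = z* × SE = 2.326 × 3.759302 = 8.7441

Z-interval: x̄ ± E = 173 ± 8.7441 = (164.2559, 181.7441)

Rounded to 2 decimal places:

(164.26, 181.74)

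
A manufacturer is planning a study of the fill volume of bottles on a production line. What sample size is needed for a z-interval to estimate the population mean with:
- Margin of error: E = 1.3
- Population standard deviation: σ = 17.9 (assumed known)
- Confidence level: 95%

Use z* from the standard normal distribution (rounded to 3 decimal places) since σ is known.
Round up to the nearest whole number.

Using z* since population σ is known (z-interval formula).

For 95% confidence, z* = 1.96 (from standard normal table)

Sample size formula for z-interval: n = (z*σ/E)²

n = (1.96 × 17.9 / 1.3)²
  = (26.987692)²
  = 728.3355

Round up to the nearest whole number: n = 729

729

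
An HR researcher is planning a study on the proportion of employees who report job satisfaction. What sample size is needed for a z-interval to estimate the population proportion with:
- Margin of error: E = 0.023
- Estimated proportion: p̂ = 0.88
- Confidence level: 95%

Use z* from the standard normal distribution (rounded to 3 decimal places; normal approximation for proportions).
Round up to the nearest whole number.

Using z* for proportion z-interval (normal approximation).

For 95% confidence, z* = 1.96 (from standard normal table)

Sample size formula for proportion z-interval: n = z*²p̂(1-p̂)/E²

n = 1.96² × 0.88 × 0.12 / 0.023²
  = 3.8416 × 0.1056 / 0.000529
  = 766.8676

Round up to the nearest whole number: n = 767

767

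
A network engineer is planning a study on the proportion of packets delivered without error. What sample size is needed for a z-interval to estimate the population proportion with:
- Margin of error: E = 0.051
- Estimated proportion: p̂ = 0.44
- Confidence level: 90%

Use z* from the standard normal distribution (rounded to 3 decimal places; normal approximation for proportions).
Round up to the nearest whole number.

Using z* for proportion z-interval (normal approximation).

For 90% confidence, z* = 1.645 (from standard normal table)

Sample size formula for proportion z-interval: n = z*²p̂(1-p̂)/E²

n = 1.645² × 0.44 × 0.56 / 0.051²
  = 2.706025 × 0.2464 / 0.002601
  = 256.3493

Round up to the nearest whole number: n = 257

257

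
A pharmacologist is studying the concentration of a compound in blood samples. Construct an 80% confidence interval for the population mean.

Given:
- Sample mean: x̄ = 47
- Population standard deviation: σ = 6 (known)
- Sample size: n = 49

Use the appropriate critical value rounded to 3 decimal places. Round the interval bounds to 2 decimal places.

The population standard deviation σ is known, so use a z-interval (standard normal critical value).

For 80% confidence, z* = 1.282 (from standard normal table)

Standard error: SE = σ/√n = 6/√49 = 0.857143

Margin of error: E = z* × SE = 1.282 × 0.857143 = 1.0989

Z-interval: x̄ ± E = 47 ± 1.0989 = (45.9011, 48.0989)

Rounded to 2 decimal places:

(45.90, 48.10)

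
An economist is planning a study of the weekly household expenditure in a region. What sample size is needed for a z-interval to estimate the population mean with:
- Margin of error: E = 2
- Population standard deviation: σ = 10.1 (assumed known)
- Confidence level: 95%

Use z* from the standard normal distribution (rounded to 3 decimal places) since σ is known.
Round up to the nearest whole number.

Using z* since population σ is known (z-interval formula).

For 95% confidence, z* = 1.96 (from standard normal table)

Sample size formula for z-interval: n = (z*σ/E)²

n = (1.96 × 10.1 / 2)²
  = (9.898000)²
  = 97.9704

Round up to the nearest whole number: n = 98

98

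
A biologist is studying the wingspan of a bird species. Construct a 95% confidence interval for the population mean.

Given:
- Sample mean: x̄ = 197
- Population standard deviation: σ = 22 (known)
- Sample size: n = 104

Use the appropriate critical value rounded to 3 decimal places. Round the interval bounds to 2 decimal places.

The population standard deviation σ is known, so use a z-interval (standard normal critical value).

For 95% confidence, z* = 1.96 (from standard normal table)

Standard error: SE = σ/√n = 22/√104 = 2.157277

Margin of error: E = z* × SE = 1.96 × 2.157277 = 4.2283

Z-interval: x̄ ± E = 197 ± 4.2283 = (192.7717, 201.2283)

Rounded to 2 decimal places:

(192.77, 201.23)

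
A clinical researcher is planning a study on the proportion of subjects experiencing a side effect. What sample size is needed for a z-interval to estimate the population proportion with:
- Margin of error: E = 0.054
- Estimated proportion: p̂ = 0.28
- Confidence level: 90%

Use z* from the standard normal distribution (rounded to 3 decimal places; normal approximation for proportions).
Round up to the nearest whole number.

Using z* for proportion z-interval (normal approximation).

For 90% confidence, z* = 1.645 (from standard normal table)

Sample size formula for proportion z-interval: n = z*²p̂(1-p̂)/E²

n = 1.645² × 0.28 × 0.72 / 0.054²
  = 2.706025 × 0.2016 / 0.002916
  = 187.0832

Round up to the nearest whole number: n = 188

188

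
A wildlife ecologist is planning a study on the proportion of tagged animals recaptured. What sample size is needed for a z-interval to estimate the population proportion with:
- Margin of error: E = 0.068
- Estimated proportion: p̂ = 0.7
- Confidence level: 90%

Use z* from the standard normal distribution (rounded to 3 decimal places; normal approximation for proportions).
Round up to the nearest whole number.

Using z* for proportion z-interval (normal approximation).

For 90% confidence, z* = 1.645 (from standard normal table)

Sample size formula for proportion z-interval: n = z*²p̂(1-p̂)/E²

n = 1.645² × 0.7 × 0.3 / 0.068²
  = 2.706025 × 0.21 / 0.004624
  = 122.8947

Round up to the nearest whole number: n = 123

123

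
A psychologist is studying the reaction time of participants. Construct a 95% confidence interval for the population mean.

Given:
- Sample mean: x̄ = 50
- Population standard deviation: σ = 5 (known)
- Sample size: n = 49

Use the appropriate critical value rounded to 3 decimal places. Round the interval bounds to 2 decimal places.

The population standard deviation σ is known, so use a z-interval (standard normal critical value).

For 95% confidence, z* = 1.96 (from standard normal table)

Standard error: SE = σ/√n = 5/√49 = 0.714286

Margin of error: E = z* × SE = 1.96 × 0.714286 = 1.4000

Z-interval: x̄ ± E = 50 ± 1.4000 = (48.6000, 51.4000)

Rounded to 2 decimal places:

(48.60, 51.40)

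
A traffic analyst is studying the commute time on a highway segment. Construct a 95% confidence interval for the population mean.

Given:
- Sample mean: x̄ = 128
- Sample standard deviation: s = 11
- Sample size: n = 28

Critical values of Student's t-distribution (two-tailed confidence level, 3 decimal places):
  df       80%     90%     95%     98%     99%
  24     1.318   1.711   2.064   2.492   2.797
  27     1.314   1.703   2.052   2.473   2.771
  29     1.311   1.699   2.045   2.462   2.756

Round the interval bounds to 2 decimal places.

The population standard deviation σ is unknown (only the sample standard deviation s is given), so use a t-interval with df = n - 1 = 28 - 1 = 27.

For 95% confidence with df = 27, t* = 2.052 (from t-table)

Standard error: SE = s/√n = 11/√28 = 2.078805

Margin of error: E = t* × SE = 2.052 × 2.078805 = 4.2657

T-interval: x̄ ± E = 128 ± 4.2657 = (123.7343, 132.2657)

Rounded to 2 decimal places:

(123.73, 132.27)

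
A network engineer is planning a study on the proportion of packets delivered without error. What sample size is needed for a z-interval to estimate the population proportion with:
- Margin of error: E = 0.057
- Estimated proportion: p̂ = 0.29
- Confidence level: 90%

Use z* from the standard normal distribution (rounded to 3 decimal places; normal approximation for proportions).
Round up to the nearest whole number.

Using z* for proportion z-interval (normal approximation).

For 90% confidence, z* = 1.645 (from standard normal table)

Sample size formula for proportion z-interval: n = z*²p̂(1-p̂)/E²

n = 1.645² × 0.29 × 0.71 / 0.057²
  = 2.706025 × 0.2059 / 0.003249
  = 171.4899

Round up to the nearest whole number: n = 172

172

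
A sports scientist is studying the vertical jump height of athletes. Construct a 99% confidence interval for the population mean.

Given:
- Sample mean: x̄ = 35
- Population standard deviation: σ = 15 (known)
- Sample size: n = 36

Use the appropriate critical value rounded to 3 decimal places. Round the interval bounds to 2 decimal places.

The population standard deviation σ is known, so use a z-interval (standard normal critical value).

For 99% confidence, z* = 2.576 (from standard normal table)

Standard error: SE = σ/√n = 15/√36 = 2.500000

Margin of error: E = z* × SE = 2.576 × 2.500000 = 6.4400

Z-interval: x̄ ± E = 35 ± 6.4400 = (28.5600, 41.4400)

Rounded to 2 decimal places:

(28.56, 41.44)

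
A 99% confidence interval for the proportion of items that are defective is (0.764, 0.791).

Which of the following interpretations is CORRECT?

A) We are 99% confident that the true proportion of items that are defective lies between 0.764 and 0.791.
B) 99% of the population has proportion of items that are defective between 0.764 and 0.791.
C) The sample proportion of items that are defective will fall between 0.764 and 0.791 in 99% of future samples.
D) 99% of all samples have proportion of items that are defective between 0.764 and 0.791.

A confidence interval represents our confidence in the procedure, not a probability statement about the parameter.

Key concept: If we repeated this sampling process many times and computed a 99% CI each time, about 99% of those intervals would contain the true population parameter.

For this specific interval (0.764, 0.791):
- Midpoint (point estimate): 0.7775
- Margin of error: 0.0135

The correct interpretation is the one stating confidence that the true parameter lies in the interval — option A.

A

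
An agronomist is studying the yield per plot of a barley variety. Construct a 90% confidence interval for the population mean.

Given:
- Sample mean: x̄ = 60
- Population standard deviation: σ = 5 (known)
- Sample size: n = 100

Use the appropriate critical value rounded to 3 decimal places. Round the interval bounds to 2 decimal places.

The population standard deviation σ is known, so use a z-interval (standard normal critical value).

For 90% confidence, z* = 1.645 (from standard normal table)

Standard error: SE = σ/√n = 5/√100 = 0.500000

Margin of error: E = z* × SE = 1.645 × 0.500000 = 0.8225

Z-interval: x̄ ± E = 60 ± 0.8225 = (59.1775, 60.8225)

Rounded to 2 decimal places:

(59.18, 60.82)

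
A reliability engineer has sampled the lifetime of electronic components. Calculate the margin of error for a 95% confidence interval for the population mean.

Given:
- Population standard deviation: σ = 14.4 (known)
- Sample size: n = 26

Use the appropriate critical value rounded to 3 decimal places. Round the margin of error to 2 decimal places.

The population standard deviation σ is known, so use the z-interval margin of error formula.

For 95% confidence, z* = 1.96 (from standard normal table)

Margin of error formula for z-interval: E = z* × σ/√n

E = 1.96 × 14.4/√26
  = 1.96 × 2.824072
  = 5.5352

Rounded to 2 decimal places:

5.54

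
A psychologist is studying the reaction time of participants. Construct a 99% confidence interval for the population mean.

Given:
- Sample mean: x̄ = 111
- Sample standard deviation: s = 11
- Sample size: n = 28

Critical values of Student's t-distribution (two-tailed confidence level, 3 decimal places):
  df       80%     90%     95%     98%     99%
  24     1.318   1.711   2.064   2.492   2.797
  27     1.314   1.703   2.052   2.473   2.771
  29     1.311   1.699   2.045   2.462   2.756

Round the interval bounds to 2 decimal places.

The population standard deviation σ is unknown (only the sample standard deviation s is given), so use a t-interval with df = n - 1 = 28 - 1 = 27.

For 99% confidence with df = 27, t* = 2.771 (from t-table)

Standard error: SE = s/√n = 11/√28 = 2.078805

Margin of error: E = t* × SE = 2.771 × 2.078805 = 5.7604

T-interval: x̄ ± E = 111 ± 5.7604 = (105.2396, 116.7604)

Rounded to 2 decimal places:

(105.24, 116.76)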